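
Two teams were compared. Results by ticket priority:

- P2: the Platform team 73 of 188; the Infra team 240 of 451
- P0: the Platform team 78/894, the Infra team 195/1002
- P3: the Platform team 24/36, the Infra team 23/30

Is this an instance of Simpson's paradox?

No

P2: the Platform team 73/188 = 38.8%, the Infra team 240/451 = 53.2% → the Infra team
P0: the Platform team 78/894 = 8.7%, the Infra team 195/1002 = 19.5% → the Infra team
P3: the Platform team 24/36 = 66.7%, the Infra team 23/30 = 76.7% → the Infra team
Overall: the Platform team 175/1118 = 15.7%, the Infra team 458/1483 = 30.9% → the Infra team
The Infra team wins overall and in every ticket group — no reversal.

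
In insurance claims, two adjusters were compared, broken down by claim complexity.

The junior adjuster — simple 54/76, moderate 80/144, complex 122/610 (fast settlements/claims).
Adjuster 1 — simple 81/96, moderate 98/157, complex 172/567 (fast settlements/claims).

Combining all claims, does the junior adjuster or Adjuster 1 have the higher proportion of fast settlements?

Simple: the junior adjuster 54/76 = 71.1%, Adjuster 1 81/96 = 84.4% → Adjuster 1
Moderate: the junior adjuster 80/144 = 55.6%, Adjuster 1 98/157 = 62.4% → Adjuster 1
Complex: the junior adjuster 122/610 = 20.0%, Adjuster 1 172/567 = 30.3% → Adjuster 1
Overall: the junior adjuster 256/830 = 30.8%, Adjuster 1 351/820 = 42.8% → Adjuster 1

Adjuster 1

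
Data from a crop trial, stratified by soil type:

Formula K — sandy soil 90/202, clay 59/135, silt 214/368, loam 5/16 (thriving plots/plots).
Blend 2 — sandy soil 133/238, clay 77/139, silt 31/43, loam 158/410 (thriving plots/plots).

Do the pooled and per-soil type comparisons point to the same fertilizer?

Sandy soil: Formula K 90/202 = 44.6%, Blend 2 133/238 = 55.9% → Blend 2
Clay: Formula K 59/135 = 43.7%, Blend 2 77/139 = 55.4% → Blend 2
Silt: Formula K 214/368 = 58.2%, Blend 2 31/43 = 72.1% → Blend 2
Loam: Formula K 5/16 = 31.2%, Blend 2 158/410 = 38.5% → Blend 2
Overall: Formula K 368/721 = 51.0%, Blend 2 399/830 = 48.1% → Formula K
Blend 2 wins each soil group but Formula K wins overall — the comparison reverses. Blend 2's plots skew toward loam, which has a lower base rate.

No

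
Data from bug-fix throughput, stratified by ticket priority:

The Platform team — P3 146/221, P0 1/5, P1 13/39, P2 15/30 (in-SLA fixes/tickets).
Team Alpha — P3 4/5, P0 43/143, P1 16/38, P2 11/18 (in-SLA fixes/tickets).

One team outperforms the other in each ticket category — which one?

P3: the Platform team 146/221 = 66.1%, Team Alpha 4/5 = 80.0% → Team Alpha
P0: the Platform team 1/5 = 20.0%, Team Alpha 43/143 = 30.1% → Team Alpha
P1: the Platform team 13/39 = 33.3%, Team Alpha 16/38 = 42.1% → Team Alpha
P2: the Platform team 15/30 = 50.0%, Team Alpha 11/18 = 61.1% → Team Alpha
Team Alpha has the higher rate in all 4 groups.

Team Alpha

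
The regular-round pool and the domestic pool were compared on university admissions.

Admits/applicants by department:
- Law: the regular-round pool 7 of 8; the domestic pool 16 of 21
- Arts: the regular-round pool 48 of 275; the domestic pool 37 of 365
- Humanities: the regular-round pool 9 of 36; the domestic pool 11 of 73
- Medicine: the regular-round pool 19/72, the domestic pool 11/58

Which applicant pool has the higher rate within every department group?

Law: the regular-round pool 7/8 = 87.5%, the domestic pool 16/21 = 76.2% → the regular-round pool
Arts: the regular-round pool 48/275 = 17.5%, the domestic pool 37/365 = 10.1% → the regular-round pool
Humanities: the regular-round pool 9/36 = 25.0%, the domestic pool 11/73 = 15.1% → the regular-round pool
Medicine: the regular-round pool 19/72 = 26.4%, the domestic pool 11/58 = 19.0% → the regular-round pool
The regular-round pool has the higher rate in all 4 groups.

the regular-round pool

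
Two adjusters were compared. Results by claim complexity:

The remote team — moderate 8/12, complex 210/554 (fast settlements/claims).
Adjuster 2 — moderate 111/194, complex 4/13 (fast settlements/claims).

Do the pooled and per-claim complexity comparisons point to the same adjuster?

Moderate: the remote team 8/12 = 66.7%, Adjuster 2 111/194 = 57.2% → the remote team
Complex: the remote team 210/554 = 37.9%, Adjuster 2 4/13 = 30.8% → the remote team
Overall: the remote team 218/566 = 38.5%, Adjuster 2 115/207 = 55.6% → Adjuster 2
The remote team wins each claim group but Adjuster 2 wins overall — the comparison reverses. The remote team's claims skew toward complex, which has a lower base rate.

No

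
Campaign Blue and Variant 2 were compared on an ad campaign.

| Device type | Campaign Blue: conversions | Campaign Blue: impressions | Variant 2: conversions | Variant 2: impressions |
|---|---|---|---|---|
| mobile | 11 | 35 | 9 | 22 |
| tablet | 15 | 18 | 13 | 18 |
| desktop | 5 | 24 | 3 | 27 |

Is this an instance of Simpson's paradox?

Mobile: Campaign Blue 11/35 = 31.4%, Variant 2 9/22 = 40.9% → Variant 2
Tablet: Campaign Blue 15/18 = 83.3%, Variant 2 13/18 = 72.2% → Campaign Blue
Desktop: Campaign Blue 5/24 = 20.8%, Variant 2 3/27 = 11.1% → Campaign Blue
Overall: Campaign Blue 31/77 = 40.3%, Variant 2 25/67 = 37.3% → Campaign Blue
Neither sweeps: Campaign Blue wins 2 of 3 groups, Variant 2 wins 1. Campaign Blue wins overall but not every group — no Simpson reversal.

No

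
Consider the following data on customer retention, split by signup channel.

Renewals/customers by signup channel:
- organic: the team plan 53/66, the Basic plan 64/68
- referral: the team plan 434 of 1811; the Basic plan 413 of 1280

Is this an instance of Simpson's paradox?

Organic: the team plan 53/66 = 80.3%, the Basic plan 64/68 = 94.1% → the Basic plan
Referral: the team plan 434/1811 = 24.0%, the Basic plan 413/1280 = 32.3% → the Basic plan
Overall: the team plan 487/1877 = 25.9%, the Basic plan 477/1348 = 35.4% → the Basic plan
The Basic plan wins overall and in every signup group — no reversal.

No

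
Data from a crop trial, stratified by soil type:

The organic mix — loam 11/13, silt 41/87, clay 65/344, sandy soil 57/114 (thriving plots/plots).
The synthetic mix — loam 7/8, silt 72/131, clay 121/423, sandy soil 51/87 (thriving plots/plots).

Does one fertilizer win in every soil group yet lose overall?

No

Loam: the organic mix 11/13 = 84.6%, the synthetic mix 7/8 = 87.5% → the synthetic mix
Silt: the organic mix 41/87 = 47.1%, the synthetic mix 72/131 = 55.0% → the synthetic mix
Clay: the organic mix 65/344 = 18.9%, the synthetic mix 121/423 = 28.6% → the synthetic mix
Sandy soil: the organic mix 57/114 = 50.0%, the synthetic mix 51/87 = 58.6% → the synthetic mix
Overall: the organic mix 174/558 = 31.2%, the synthetic mix 251/649 = 38.7% → the synthetic mix
The synthetic mix wins overall and in every soil group — no reversal.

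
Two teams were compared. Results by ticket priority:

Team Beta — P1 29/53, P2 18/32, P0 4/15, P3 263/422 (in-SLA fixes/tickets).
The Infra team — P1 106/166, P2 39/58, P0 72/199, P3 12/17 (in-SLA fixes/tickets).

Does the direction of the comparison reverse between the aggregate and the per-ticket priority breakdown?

Yes

P1: Team Beta 29/53 = 54.7%, the Infra team 106/166 = 63.9% → the Infra team
P2: Team Beta 18/32 = 56.2%, the Infra team 39/58 = 67.2% → the Infra team
P0: Team Beta 4/15 = 26.7%, the Infra team 72/199 = 36.2% → the Infra team
P3: Team Beta 263/422 = 62.3%, the Infra team 12/17 = 70.6% → the Infra team
Overall: Team Beta 314/522 = 60.2%, the Infra team 229/440 = 52.0% → Team Beta
The Infra team wins each ticket group but Team Beta wins overall — the comparison reverses. The Infra team's tickets skew toward P0, which has a lower base rate.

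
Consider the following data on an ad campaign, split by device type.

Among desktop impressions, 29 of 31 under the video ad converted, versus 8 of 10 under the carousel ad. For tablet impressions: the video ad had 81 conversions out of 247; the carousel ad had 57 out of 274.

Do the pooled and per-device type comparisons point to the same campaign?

Desktop: the video ad 29/31 = 93.5%, the carousel ad 8/10 = 80.0% → the video ad
Tablet: the video ad 81/247 = 32.8%, the carousel ad 57/274 = 20.8% → the video ad
Overall: the video ad 110/278 = 39.6%, the carousel ad 65/284 = 22.9% → the video ad
The video ad wins overall and in every device group — no reversal.

Yes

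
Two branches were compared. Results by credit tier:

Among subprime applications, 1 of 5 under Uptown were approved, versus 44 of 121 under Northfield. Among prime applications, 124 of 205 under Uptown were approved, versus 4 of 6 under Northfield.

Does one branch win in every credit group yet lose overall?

Yes

Subprime: Uptown 1/5 = 20.0%, Northfield 44/121 = 36.4% → Northfield
Prime: Uptown 124/205 = 60.5%, Northfield 4/6 = 66.7% → Northfield
Overall: Uptown 125/210 = 59.5%, Northfield 48/127 = 37.8% → Uptown
Northfield wins each credit group but Uptown wins overall — the comparison reverses. Northfield's applications skew toward subprime, which has a lower base rate.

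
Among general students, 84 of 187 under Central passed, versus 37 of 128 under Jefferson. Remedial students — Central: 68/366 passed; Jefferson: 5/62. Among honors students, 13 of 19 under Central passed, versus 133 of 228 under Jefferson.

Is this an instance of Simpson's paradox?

Yes

General: Central 84/187 = 44.9%, Jefferson 37/128 = 28.9% → Central
Remedial: Central 68/366 = 18.6%, Jefferson 5/62 = 8.1% → Central
Honors: Central 13/19 = 68.4%, Jefferson 133/228 = 58.3% → Central
Overall: Central 165/572 = 28.8%, Jefferson 175/418 = 41.9% → Jefferson
Central wins each student group but Jefferson wins overall — the comparison reverses. Central's students skew toward remedial, which has a lower base rate.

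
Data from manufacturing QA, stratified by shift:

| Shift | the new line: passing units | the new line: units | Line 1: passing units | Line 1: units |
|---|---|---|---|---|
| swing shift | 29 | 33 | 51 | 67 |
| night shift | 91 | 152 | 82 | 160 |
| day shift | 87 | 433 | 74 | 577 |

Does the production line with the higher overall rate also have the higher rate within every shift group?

Swing shift: the new line 29/33 = 87.9%, Line 1 51/67 = 76.1% → the new line
Night shift: the new line 91/152 = 59.9%, Line 1 82/160 = 51.2% → the new line
Day shift: the new line 87/433 = 20.1%, Line 1 74/577 = 12.8% → the new line
Overall: the new line 207/618 = 33.5%, Line 1 207/804 = 25.7% → the new line
The new line wins overall and in every shift group — no reversal.

Yes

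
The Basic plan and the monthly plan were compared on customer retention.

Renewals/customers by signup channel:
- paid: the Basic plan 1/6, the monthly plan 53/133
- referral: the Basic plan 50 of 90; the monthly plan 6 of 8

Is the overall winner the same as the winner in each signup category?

No

Paid: the Basic plan 1/6 = 16.7%, the monthly plan 53/133 = 39.8% → the monthly plan
Referral: the Basic plan 50/90 = 55.6%, the monthly plan 6/8 = 75.0% → the monthly plan
Overall: the Basic plan 51/96 = 53.1%, the monthly plan 59/141 = 41.8% → the Basic plan
The monthly plan wins each signup group but the Basic plan wins overall — the comparison reverses. The monthly plan's customers skew toward paid, which has a lower base rate.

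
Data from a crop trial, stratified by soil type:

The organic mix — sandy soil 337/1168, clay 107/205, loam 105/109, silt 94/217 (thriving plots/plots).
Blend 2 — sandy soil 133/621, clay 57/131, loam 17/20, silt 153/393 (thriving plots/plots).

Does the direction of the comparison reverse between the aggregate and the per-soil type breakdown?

No

Sandy soil: the organic mix 337/1168 = 28.9%, Blend 2 133/621 = 21.4% → the organic mix
Clay: the organic mix 107/205 = 52.2%, Blend 2 57/131 = 43.5% → the organic mix
Loam: the organic mix 105/109 = 96.3%, Blend 2 17/20 = 85.0% → the organic mix
Silt: the organic mix 94/217 = 43.3%, Blend 2 153/393 = 38.9% → the organic mix
Overall: the organic mix 643/1699 = 37.8%, Blend 2 360/1165 = 30.9% → the organic mix
The organic mix wins overall and in every soil group — no reversal.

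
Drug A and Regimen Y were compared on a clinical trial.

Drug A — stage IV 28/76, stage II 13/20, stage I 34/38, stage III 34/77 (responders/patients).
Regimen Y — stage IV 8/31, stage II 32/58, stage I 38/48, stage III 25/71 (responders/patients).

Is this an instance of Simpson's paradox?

Stage IV: Drug A 28/76 = 36.8%, Regimen Y 8/31 = 25.8% → Drug A
Stage II: Drug A 13/20 = 65.0%, Regimen Y 32/58 = 55.2% → Drug A
Stage I: Drug A 34/38 = 89.5%, Regimen Y 38/48 = 79.2% → Drug A
Stage III: Drug A 34/77 = 44.2%, Regimen Y 25/71 = 35.2% → Drug A
Overall: Drug A 109/211 = 51.7%, Regimen Y 103/208 = 49.5% → Drug A
Drug A wins overall and in every disease group — no reversal.

No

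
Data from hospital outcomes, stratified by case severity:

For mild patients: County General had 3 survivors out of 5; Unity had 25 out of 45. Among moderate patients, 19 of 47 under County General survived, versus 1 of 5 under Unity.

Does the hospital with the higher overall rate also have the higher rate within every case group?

No

Mild: County General 3/5 = 60.0%, Unity 25/45 = 55.6% → County General
Moderate: County General 19/47 = 40.4%, Unity 1/5 = 20.0% → County General
Overall: County General 22/52 = 42.3%, Unity 26/50 = 52.0% → Unity
County General wins each case group but Unity wins overall — the comparison reverses. County General's patients skew toward moderate, which has a lower base rate.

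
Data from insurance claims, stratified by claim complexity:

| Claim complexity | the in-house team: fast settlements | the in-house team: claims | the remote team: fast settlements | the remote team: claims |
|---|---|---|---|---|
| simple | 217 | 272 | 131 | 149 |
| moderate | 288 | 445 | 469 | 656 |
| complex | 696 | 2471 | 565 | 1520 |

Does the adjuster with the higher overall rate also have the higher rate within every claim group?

Yes

Simple: the in-house team 217/272 = 79.8%, the remote team 131/149 = 87.9% → the remote team
Moderate: the in-house team 288/445 = 64.7%, the remote team 469/656 = 71.5% → the remote team
Complex: the in-house team 696/2471 = 28.2%, the remote team 565/1520 = 37.2% → the remote team
Overall: the in-house team 1201/3188 = 37.7%, the remote team 1165/2325 = 50.1% → the remote team
The remote team wins overall and in every claim group — no reversal.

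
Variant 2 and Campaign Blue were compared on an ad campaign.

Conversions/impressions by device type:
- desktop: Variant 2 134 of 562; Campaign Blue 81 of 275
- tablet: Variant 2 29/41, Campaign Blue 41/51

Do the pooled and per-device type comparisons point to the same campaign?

Desktop: Variant 2 134/562 = 23.8%, Campaign Blue 81/275 = 29.5% → Campaign Blue
Tablet: Variant 2 29/41 = 70.7%, Campaign Blue 41/51 = 80.4% → Campaign Blue
Overall: Variant 2 163/603 = 27.0%, Campaign Blue 122/326 = 37.4% → Campaign Blue
Campaign Blue wins overall and in every device group — no reversal.

Yes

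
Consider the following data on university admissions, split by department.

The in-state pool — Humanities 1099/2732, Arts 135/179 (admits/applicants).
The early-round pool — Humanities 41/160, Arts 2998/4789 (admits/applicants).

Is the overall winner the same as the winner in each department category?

Humanities: the in-state pool 1099/2732 = 40.2%, the early-round pool 41/160 = 25.6% → the in-state pool
Arts: the in-state pool 135/179 = 75.4%, the early-round pool 2998/4789 = 62.6% → the in-state pool
Overall: the in-state pool 1234/2911 = 42.4%, the early-round pool 3039/4949 = 61.4% → the early-round pool
The in-state pool wins each department group but the early-round pool wins overall — the comparison reverses. The in-state pool's applicants skew toward Humanities, which has a lower base rate.

No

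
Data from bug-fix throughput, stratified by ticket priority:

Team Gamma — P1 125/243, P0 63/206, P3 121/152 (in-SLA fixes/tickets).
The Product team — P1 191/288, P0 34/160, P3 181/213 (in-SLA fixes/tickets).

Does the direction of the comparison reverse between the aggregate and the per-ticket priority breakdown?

P1: Team Gamma 125/243 = 51.4%, the Product team 191/288 = 66.3% → the Product team
P0: Team Gamma 63/206 = 30.6%, the Product team 34/160 = 21.2% → Team Gamma
P3: Team Gamma 121/152 = 79.6%, the Product team 181/213 = 85.0% → the Product team
Overall: Team Gamma 309/601 = 51.4%, the Product team 406/661 = 61.4% → the Product team
Neither sweeps: Team Gamma wins 1 of 3 groups, the Product team wins 2. The Product team wins overall but not every group — no Simpson reversal.

No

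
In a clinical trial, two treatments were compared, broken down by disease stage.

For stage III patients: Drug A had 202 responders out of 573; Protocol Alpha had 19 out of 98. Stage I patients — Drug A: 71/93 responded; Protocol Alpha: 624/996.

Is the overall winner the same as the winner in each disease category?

No

Stage III: Drug A 202/573 = 35.3%, Protocol Alpha 19/98 = 19.4% → Drug A
Stage I: Drug A 71/93 = 76.3%, Protocol Alpha 624/996 = 62.7% → Drug A
Overall: Drug A 273/666 = 41.0%, Protocol Alpha 643/1094 = 58.8% → Protocol Alpha
Drug A wins each disease group but Protocol Alpha wins overall — the comparison reverses. Drug A's patients skew toward stage III, which has a lower base rate.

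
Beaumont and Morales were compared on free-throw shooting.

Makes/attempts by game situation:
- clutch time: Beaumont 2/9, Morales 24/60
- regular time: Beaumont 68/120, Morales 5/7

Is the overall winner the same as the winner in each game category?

Clutch time: Beaumont 2/9 = 22.2%, Morales 24/60 = 40.0% → Morales
Regular time: Beaumont 68/120 = 56.7%, Morales 5/7 = 71.4% → Morales
Overall: Beaumont 70/129 = 54.3%, Morales 29/67 = 43.3% → Beaumont
Morales wins each game group but Beaumont wins overall — the comparison reverses. Morales's attempts skew toward clutch time, which has a lower base rate.

No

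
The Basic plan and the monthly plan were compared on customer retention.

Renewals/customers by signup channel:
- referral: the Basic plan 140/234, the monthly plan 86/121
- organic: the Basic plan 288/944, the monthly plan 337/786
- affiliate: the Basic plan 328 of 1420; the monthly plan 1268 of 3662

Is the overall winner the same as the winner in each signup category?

Referral: the Basic plan 140/234 = 59.8%, the monthly plan 86/121 = 71.1% → the monthly plan
Organic: the Basic plan 288/944 = 30.5%, the monthly plan 337/786 = 42.9% → the monthly plan
Affiliate: the Basic plan 328/1420 = 23.1%, the monthly plan 1268/3662 = 34.6% → the monthly plan
Overall: the Basic plan 756/2598 = 29.1%, the monthly plan 1691/4569 = 37.0% → the monthly plan
The monthly plan wins overall and in every signup group — no reversal.

Yes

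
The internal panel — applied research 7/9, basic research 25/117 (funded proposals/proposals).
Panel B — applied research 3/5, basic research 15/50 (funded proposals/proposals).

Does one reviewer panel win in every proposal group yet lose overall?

Applied research: the internal panel 7/9 = 77.8%, Panel B 3/5 = 60.0% → the internal panel
Basic research: the internal panel 25/117 = 21.4%, Panel B 15/50 = 30.0% → Panel B
Overall: the internal panel 32/126 = 25.4%, Panel B 18/55 = 32.7% → Panel B
Neither sweeps: the internal panel wins 1 of 2 groups, Panel B wins 1. Panel B wins overall but not every group — no Simpson reversal.

No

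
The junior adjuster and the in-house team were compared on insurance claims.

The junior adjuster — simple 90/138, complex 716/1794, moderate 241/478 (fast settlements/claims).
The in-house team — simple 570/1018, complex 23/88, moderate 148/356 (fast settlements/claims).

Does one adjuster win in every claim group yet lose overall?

Yes

Simple: the junior adjuster 90/138 = 65.2%, the in-house team 570/1018 = 56.0% → the junior adjuster
Complex: the junior adjuster 716/1794 = 39.9%, the in-house team 23/88 = 26.1% → the junior adjuster
Moderate: the junior adjuster 241/478 = 50.4%, the in-house team 148/356 = 41.6% → the junior adjuster
Overall: the junior adjuster 1047/2410 = 43.4%, the in-house team 741/1462 = 50.7% → the in-house team
The junior adjuster wins each claim group but the in-house team wins overall — the comparison reverses. The junior adjuster's claims skew toward complex, which has a lower base rate.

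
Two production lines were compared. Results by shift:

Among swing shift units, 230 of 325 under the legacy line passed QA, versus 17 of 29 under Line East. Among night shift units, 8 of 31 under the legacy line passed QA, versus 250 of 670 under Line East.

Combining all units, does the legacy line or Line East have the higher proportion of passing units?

the legacy line

Swing shift: the legacy line 230/325 = 70.8%, Line East 17/29 = 58.6% → the legacy line
Night shift: the legacy line 8/31 = 25.8%, Line East 250/670 = 37.3% → Line East
Overall: the legacy line 238/356 = 66.9%, Line East 267/699 = 38.2% → the legacy line
(Neither sweeps every shift group, but the legacy line has the higher pooled rate.)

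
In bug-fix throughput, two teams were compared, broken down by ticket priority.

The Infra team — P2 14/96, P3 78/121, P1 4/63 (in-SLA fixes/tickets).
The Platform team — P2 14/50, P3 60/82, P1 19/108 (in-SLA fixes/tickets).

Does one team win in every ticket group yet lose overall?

No

P2: the Infra team 14/96 = 14.6%, the Platform team 14/50 = 28.0% → the Platform team
P3: the Infra team 78/121 = 64.5%, the Platform team 60/82 = 73.2% → the Platform team
P1: the Infra team 4/63 = 6.3%, the Platform team 19/108 = 17.6% → the Platform team
Overall: the Infra team 96/280 = 34.3%, the Platform team 93/240 = 38.8% → the Platform team
The Platform team wins overall and in every ticket group — no reversal.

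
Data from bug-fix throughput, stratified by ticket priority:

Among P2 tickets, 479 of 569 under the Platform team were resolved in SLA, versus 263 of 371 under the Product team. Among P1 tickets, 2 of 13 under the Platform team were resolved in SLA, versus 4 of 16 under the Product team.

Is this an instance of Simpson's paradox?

No

P2: the Platform team 479/569 = 84.2%, the Product team 263/371 = 70.9% → the Platform team
P1: the Platform team 2/13 = 15.4%, the Product team 4/16 = 25.0% → the Product team
Overall: the Platform team 481/582 = 82.6%, the Product team 267/387 = 69.0% → the Platform team
Neither sweeps: the Platform team wins 1 of 2 groups, the Product team wins 1. The Platform team wins overall but not every group — no Simpson reversal.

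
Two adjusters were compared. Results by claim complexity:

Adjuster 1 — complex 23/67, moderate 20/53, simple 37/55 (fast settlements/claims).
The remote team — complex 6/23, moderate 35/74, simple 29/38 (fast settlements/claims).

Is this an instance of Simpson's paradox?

No

Complex: Adjuster 1 23/67 = 34.3%, the remote team 6/23 = 26.1% → Adjuster 1
Moderate: Adjuster 1 20/53 = 37.7%, the remote team 35/74 = 47.3% → the remote team
Simple: Adjuster 1 37/55 = 67.3%, the remote team 29/38 = 76.3% → the remote team
Overall: Adjuster 1 80/175 = 45.7%, the remote team 70/135 = 51.9% → the remote team
Neither sweeps: Adjuster 1 wins 1 of 3 groups, the remote team wins 2. The remote team wins overall but not every group — no Simpson reversal.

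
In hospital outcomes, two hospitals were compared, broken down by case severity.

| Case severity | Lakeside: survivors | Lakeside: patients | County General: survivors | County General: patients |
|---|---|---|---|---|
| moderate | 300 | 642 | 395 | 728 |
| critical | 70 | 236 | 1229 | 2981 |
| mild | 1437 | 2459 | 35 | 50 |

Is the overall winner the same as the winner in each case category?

No

Moderate: Lakeside 300/642 = 46.7%, County General 395/728 = 54.3% → County General
Critical: Lakeside 70/236 = 29.7%, County General 1229/2981 = 41.2% → County General
Mild: Lakeside 1437/2459 = 58.4%, County General 35/50 = 70.0% → County General
Overall: Lakeside 1807/3337 = 54.2%, County General 1659/3759 = 44.1% → Lakeside
County General wins each case group but Lakeside wins overall — the comparison reverses. County General's patients skew toward critical, which has a lower base rate.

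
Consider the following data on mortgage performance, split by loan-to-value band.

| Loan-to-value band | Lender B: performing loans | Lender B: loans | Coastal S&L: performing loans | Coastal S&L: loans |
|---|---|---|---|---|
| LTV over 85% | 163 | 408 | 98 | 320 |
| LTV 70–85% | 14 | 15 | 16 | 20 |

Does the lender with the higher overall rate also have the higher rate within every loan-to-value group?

Yes

LTV over 85%: Lender B 163/408 = 40.0%, Coastal S&L 98/320 = 30.6% → Lender B
LTV 70–85%: Lender B 14/15 = 93.3%, Coastal S&L 16/20 = 80.0% → Lender B
Overall: Lender B 177/423 = 41.8%, Coastal S&L 114/340 = 33.5% → Lender B
Lender B wins overall and in every loan-to-value group — no reversal.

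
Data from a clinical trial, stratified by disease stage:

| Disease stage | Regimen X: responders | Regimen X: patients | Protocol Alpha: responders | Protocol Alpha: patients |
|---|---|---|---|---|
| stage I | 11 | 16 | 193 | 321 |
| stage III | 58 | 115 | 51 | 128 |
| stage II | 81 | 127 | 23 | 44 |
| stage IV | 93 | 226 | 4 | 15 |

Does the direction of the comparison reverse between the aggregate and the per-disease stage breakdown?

Yes

Stage I: Regimen X 11/16 = 68.8%, Protocol Alpha 193/321 = 60.1% → Regimen X
Stage III: Regimen X 58/115 = 50.4%, Protocol Alpha 51/128 = 39.8% → Regimen X
Stage II: Regimen X 81/127 = 63.8%, Protocol Alpha 23/44 = 52.3% → Regimen X
Stage IV: Regimen X 93/226 = 41.2%, Protocol Alpha 4/15 = 26.7% → Regimen X
Overall: Regimen X 243/484 = 50.2%, Protocol Alpha 271/508 = 53.3% → Protocol Alpha
Regimen X wins each disease group but Protocol Alpha wins overall — the comparison reverses. Regimen X's patients skew toward stage IV, which has a lower base rate.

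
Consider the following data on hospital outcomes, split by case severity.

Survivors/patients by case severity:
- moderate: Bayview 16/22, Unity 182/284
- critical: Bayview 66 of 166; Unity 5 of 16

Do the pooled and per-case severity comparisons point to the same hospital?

Moderate: Bayview 16/22 = 72.7%, Unity 182/284 = 64.1% → Bayview
Critical: Bayview 66/166 = 39.8%, Unity 5/16 = 31.2% → Bayview
Overall: Bayview 82/188 = 43.6%, Unity 187/300 = 62.3% → Unity
Bayview wins each case group but Unity wins overall — the comparison reverses. Bayview's patients skew toward critical, which has a lower base rate.

No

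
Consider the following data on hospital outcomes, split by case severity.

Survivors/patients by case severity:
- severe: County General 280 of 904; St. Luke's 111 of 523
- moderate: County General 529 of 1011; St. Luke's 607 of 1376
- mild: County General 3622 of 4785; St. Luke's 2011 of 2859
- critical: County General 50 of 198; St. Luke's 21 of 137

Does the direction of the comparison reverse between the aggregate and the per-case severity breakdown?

No

Severe: County General 280/904 = 31.0%, St. Luke's 111/523 = 21.2% → County General
Moderate: County General 529/1011 = 52.3%, St. Luke's 607/1376 = 44.1% → County General
Mild: County General 3622/4785 = 75.7%, St. Luke's 2011/2859 = 70.3% → County General
Critical: County General 50/198 = 25.3%, St. Luke's 21/137 = 15.3% → County General
Overall: County General 4481/6898 = 65.0%, St. Luke's 2750/4895 = 56.2% → County General
County General wins overall and in every case group — no reversal.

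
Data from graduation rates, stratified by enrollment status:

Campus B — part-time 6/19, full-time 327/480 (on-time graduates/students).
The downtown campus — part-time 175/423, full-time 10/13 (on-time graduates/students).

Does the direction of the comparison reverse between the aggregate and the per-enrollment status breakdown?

Part-time: Campus B 6/19 = 31.6%, the downtown campus 175/423 = 41.4% → the downtown campus
Full-time: Campus B 327/480 = 68.1%, the downtown campus 10/13 = 76.9% → the downtown campus
Overall: Campus B 333/499 = 66.7%, the downtown campus 185/436 = 42.4% → Campus B
The downtown campus wins each enrollment group but Campus B wins overall — the comparison reverses. The downtown campus's students skew toward part-time, which has a lower base rate.

Yes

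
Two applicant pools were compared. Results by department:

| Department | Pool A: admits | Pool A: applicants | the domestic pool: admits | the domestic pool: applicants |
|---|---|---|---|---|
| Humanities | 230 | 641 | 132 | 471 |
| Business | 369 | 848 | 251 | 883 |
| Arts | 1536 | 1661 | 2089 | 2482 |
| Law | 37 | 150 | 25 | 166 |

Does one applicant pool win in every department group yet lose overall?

No

Humanities: Pool A 230/641 = 35.9%, the domestic pool 132/471 = 28.0% → Pool A
Business: Pool A 369/848 = 43.5%, the domestic pool 251/883 = 28.4% → Pool A
Arts: Pool A 1536/1661 = 92.5%, the domestic pool 2089/2482 = 84.2% → Pool A
Law: Pool A 37/150 = 24.7%, the domestic pool 25/166 = 15.1% → Pool A
Overall: Pool A 2172/3300 = 65.8%, the domestic pool 2497/4002 = 62.4% → Pool A
Pool A wins overall and in every department group — no reversal.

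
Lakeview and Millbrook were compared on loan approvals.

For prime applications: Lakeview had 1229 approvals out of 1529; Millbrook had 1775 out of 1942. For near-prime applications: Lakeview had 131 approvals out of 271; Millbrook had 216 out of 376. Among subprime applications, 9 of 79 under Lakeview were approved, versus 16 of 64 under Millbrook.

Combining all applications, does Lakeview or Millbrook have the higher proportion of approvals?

Millbrook

Prime: Lakeview 1229/1529 = 80.4%, Millbrook 1775/1942 = 91.4% → Millbrook
Near-prime: Lakeview 131/271 = 48.3%, Millbrook 216/376 = 57.4% → Millbrook
Subprime: Lakeview 9/79 = 11.4%, Millbrook 16/64 = 25.0% → Millbrook
Overall: Lakeview 1369/1879 = 72.9%, Millbrook 2007/2382 = 84.3% → Millbrook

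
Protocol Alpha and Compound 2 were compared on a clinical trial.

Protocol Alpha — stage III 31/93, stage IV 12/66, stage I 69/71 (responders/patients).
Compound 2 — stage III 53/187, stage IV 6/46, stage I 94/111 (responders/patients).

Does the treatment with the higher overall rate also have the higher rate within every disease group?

Yes

Stage III: Protocol Alpha 31/93 = 33.3%, Compound 2 53/187 = 28.3% → Protocol Alpha
Stage IV: Protocol Alpha 12/66 = 18.2%, Compound 2 6/46 = 13.0% → Protocol Alpha
Stage I: Protocol Alpha 69/71 = 97.2%, Compound 2 94/111 = 84.7% → Protocol Alpha
Overall: Protocol Alpha 112/230 = 48.7%, Compound 2 153/344 = 44.5% → Protocol Alpha
Protocol Alpha wins overall and in every disease group — no reversal.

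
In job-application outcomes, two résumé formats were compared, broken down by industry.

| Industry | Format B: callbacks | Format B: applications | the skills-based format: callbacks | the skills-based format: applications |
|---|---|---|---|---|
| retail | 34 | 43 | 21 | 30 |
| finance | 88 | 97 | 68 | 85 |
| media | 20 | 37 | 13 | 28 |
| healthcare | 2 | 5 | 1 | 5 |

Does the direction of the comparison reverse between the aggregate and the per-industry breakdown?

No

Retail: Format B 34/43 = 79.1%, the skills-based format 21/30 = 70.0% → Format B
Finance: Format B 88/97 = 90.7%, the skills-based format 68/85 = 80.0% → Format B
Media: Format B 20/37 = 54.1%, the skills-based format 13/28 = 46.4% → Format B
Healthcare: Format B 2/5 = 40.0%, the skills-based format 1/5 = 20.0% → Format B
Overall: Format B 144/182 = 79.1%, the skills-based format 103/148 = 69.6% → Format B
Format B wins overall and in every industry group — no reversal.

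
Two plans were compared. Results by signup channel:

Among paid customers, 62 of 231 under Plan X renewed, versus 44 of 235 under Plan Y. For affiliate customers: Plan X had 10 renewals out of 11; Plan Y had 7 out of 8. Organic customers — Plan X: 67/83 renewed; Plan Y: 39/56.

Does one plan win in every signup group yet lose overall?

No

Paid: Plan X 62/231 = 26.8%, Plan Y 44/235 = 18.7% → Plan X
Affiliate: Plan X 10/11 = 90.9%, Plan Y 7/8 = 87.5% → Plan X
Organic: Plan X 67/83 = 80.7%, Plan Y 39/56 = 69.6% → Plan X
Overall: Plan X 139/325 = 42.8%, Plan Y 90/299 = 30.1% → Plan X
Plan X wins overall and in every signup group — no reversal.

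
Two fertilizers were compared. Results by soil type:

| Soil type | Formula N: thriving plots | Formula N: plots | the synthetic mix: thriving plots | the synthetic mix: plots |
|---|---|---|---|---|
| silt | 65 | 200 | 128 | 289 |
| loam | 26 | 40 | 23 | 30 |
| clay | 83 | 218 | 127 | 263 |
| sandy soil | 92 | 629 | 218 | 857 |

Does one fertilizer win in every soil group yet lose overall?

Silt: Formula N 65/200 = 32.5%, the synthetic mix 128/289 = 44.3% → the synthetic mix
Loam: Formula N 26/40 = 65.0%, the synthetic mix 23/30 = 76.7% → the synthetic mix
Clay: Formula N 83/218 = 38.1%, the synthetic mix 127/263 = 48.3% → the synthetic mix
Sandy soil: Formula N 92/629 = 14.6%, the synthetic mix 218/857 = 25.4% → the synthetic mix
Overall: Formula N 266/1087 = 24.5%, the synthetic mix 496/1439 = 34.5% → the synthetic mix
The synthetic mix wins overall and in every soil group — no reversal.

No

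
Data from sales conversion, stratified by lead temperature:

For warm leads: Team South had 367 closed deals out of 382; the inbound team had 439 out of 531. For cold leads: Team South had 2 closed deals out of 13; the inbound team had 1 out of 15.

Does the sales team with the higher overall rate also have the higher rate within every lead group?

Warm: Team South 367/382 = 96.1%, the inbound team 439/531 = 82.7% → Team South
Cold: Team South 2/13 = 15.4%, the inbound team 1/15 = 6.7% → Team South
Overall: Team South 369/395 = 93.4%, the inbound team 440/546 = 80.6% → Team South
Team South wins overall and in every lead group — no reversal.

Yes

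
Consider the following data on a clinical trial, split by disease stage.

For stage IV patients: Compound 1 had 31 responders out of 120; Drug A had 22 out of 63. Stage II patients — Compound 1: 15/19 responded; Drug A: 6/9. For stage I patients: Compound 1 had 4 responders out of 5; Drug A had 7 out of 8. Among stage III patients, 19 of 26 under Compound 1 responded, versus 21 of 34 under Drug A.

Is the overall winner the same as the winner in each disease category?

Stage IV: Compound 1 31/120 = 25.8%, Drug A 22/63 = 34.9% → Drug A
Stage II: Compound 1 15/19 = 78.9%, Drug A 6/9 = 66.7% → Compound 1
Stage I: Compound 1 4/5 = 80.0%, Drug A 7/8 = 87.5% → Drug A
Stage III: Compound 1 19/26 = 73.1%, Drug A 21/34 = 61.8% → Compound 1
Overall: Compound 1 69/170 = 40.6%, Drug A 56/114 = 49.1% → Drug A
Neither sweeps: Compound 1 wins 2 of 4 groups, Drug A wins 2. Drug A wins overall but not every group — no Simpson reversal.

No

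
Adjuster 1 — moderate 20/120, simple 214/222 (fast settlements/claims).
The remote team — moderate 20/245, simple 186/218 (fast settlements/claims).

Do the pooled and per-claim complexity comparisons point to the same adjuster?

Moderate: Adjuster 1 20/120 = 16.7%, the remote team 20/245 = 8.2% → Adjuster 1
Simple: Adjuster 1 214/222 = 96.4%, the remote team 186/218 = 85.3% → Adjuster 1
Overall: Adjuster 1 234/342 = 68.4%, the remote team 206/463 = 44.5% → Adjuster 1
Adjuster 1 wins overall and in every claim group — no reversal.

Yes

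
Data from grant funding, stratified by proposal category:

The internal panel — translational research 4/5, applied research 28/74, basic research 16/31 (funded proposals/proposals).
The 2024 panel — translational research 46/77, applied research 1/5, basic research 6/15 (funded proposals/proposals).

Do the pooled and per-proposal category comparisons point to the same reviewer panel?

Translational research: the internal panel 4/5 = 80.0%, the 2024 panel 46/77 = 59.7% → the internal panel
Applied research: the internal panel 28/74 = 37.8%, the 2024 panel 1/5 = 20.0% → the internal panel
Basic research: the internal panel 16/31 = 51.6%, the 2024 panel 6/15 = 40.0% → the internal panel
Overall: the internal panel 48/110 = 43.6%, the 2024 panel 53/97 = 54.6% → the 2024 panel
The internal panel wins each proposal group but the 2024 panel wins overall — the comparison reverses. The internal panel's proposals skew toward applied research, which has a lower base rate.

No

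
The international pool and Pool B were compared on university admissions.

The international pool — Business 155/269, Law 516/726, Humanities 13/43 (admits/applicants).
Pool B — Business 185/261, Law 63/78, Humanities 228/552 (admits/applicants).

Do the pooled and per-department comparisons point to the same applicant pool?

Business: the international pool 155/269 = 57.6%, Pool B 185/261 = 70.9% → Pool B
Law: the international pool 516/726 = 71.1%, Pool B 63/78 = 80.8% → Pool B
Humanities: the international pool 13/43 = 30.2%, Pool B 228/552 = 41.3% → Pool B
Overall: the international pool 684/1038 = 65.9%, Pool B 476/891 = 53.4% → the international pool
Pool B wins each department group but the international pool wins overall — the comparison reverses. Pool B's applicants skew toward Humanities, which has a lower base rate.

No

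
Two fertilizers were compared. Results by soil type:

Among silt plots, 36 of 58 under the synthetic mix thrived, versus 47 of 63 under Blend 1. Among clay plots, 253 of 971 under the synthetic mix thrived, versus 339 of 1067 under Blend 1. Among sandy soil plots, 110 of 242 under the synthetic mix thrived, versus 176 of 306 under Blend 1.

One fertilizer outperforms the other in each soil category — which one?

Silt: the synthetic mix 36/58 = 62.1%, Blend 1 47/63 = 74.6% → Blend 1
Clay: the synthetic mix 253/971 = 26.1%, Blend 1 339/1067 = 31.8% → Blend 1
Sandy soil: the synthetic mix 110/242 = 45.5%, Blend 1 176/306 = 57.5% → Blend 1
Blend 1 has the higher rate in all 3 groups.

Blend 1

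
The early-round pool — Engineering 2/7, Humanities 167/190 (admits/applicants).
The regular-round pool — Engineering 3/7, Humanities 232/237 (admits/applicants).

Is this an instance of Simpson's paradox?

No

Engineering: the early-round pool 2/7 = 28.6%, the regular-round pool 3/7 = 42.9% → the regular-round pool
Humanities: the early-round pool 167/190 = 87.9%, the regular-round pool 232/237 = 97.9% → the regular-round pool
Overall: the early-round pool 169/197 = 85.8%, the regular-round pool 235/244 = 96.3% → the regular-round pool
The regular-round pool wins overall and in every department group — no reversal.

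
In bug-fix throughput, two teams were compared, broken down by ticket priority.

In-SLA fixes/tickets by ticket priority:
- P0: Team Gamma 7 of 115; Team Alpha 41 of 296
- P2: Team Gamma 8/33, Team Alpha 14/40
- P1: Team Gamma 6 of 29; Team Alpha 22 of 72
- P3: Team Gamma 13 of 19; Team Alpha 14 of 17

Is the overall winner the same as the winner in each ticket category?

P0: Team Gamma 7/115 = 6.1%, Team Alpha 41/296 = 13.9% → Team Alpha
P2: Team Gamma 8/33 = 24.2%, Team Alpha 14/40 = 35.0% → Team Alpha
P1: Team Gamma 6/29 = 20.7%, Team Alpha 22/72 = 30.6% → Team Alpha
P3: Team Gamma 13/19 = 68.4%, Team Alpha 14/17 = 82.4% → Team Alpha
Overall: Team Gamma 34/196 = 17.3%, Team Alpha 91/425 = 21.4% → Team Alpha
Team Alpha wins overall and in every ticket group — no reversal.

Yes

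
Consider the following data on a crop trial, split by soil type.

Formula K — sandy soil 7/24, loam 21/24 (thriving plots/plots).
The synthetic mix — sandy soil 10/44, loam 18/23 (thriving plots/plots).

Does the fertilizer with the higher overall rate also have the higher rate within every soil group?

Yes

Sandy soil: Formula K 7/24 = 29.2%, the synthetic mix 10/44 = 22.7% → Formula K
Loam: Formula K 21/24 = 87.5%, the synthetic mix 18/23 = 78.3% → Formula K
Overall: Formula K 28/48 = 58.3%, the synthetic mix 28/67 = 41.8% → Formula K
Formula K wins overall and in every soil group — no reversal.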